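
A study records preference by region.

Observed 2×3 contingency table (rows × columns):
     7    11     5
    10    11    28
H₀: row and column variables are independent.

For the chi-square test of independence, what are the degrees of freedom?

degrees of freedom = 2

df = (r−1)(c−1) = (2−1)·(3−1) = 2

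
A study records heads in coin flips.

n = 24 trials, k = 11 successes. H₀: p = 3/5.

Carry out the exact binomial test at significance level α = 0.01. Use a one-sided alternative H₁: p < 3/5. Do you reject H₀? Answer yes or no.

Exact binomial: n=24, k=11, p₀=3/5=0.6000
P(X≤11) from Σ C(n,i)·p₀^i·(1−p₀)^(n−i)
p-value (one-sided, H₁ less) = 0.11427
At α=0.01: p ≥ α → fail to reject H₀

reject H₀: no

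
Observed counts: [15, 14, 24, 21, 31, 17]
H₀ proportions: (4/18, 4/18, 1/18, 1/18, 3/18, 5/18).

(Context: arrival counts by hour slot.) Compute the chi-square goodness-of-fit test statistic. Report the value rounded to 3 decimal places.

test statistic = 99.368

n = 122; E_i = n·p_i = [27.11, 27.11, 6.78, 6.78, 20.33, 33.89]
χ² = (15−27.11)²/27.11 + (14−27.11)²/27.11 + (24−6.78)²/6.78 + (21−6.78)²/6.78 + (31−20.33)²/20.33 + (17−33.89)²/33.89 = 99.3680
df = 5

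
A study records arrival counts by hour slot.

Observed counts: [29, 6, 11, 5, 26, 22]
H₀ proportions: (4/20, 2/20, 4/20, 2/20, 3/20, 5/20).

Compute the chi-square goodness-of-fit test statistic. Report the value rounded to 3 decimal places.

n = 99; E_i = n·p_i = [19.80, 9.90, 19.80, 9.90, 14.85, 24.75]
χ² = (29−19.80)²/19.80 + (6−9.90)²/9.90 + (11−19.80)²/19.80 + (5−9.90)²/9.90 + (26−14.85)²/14.85 + (22−24.75)²/24.75 = 20.8249
df = 5

test statistic = 20.825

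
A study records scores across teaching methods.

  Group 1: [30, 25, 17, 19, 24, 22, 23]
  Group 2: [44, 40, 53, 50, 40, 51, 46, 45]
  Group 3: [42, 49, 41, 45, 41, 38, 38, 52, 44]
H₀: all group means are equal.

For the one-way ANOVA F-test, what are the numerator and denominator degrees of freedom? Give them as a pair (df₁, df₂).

degrees of freedom = [2, 21]

k = 3 groups, N = 24 total
df = (k−1, N−k) = (3−1, 24−3) = (2, 21)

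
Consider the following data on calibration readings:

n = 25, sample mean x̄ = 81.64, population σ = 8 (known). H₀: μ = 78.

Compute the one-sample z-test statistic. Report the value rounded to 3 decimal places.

SE = σ/√n = 8/√25 = 1.6000
z = (x̄−μ₀)/SE = (81.64−78)/1.6000 = 2.2750

test statistic = 2.275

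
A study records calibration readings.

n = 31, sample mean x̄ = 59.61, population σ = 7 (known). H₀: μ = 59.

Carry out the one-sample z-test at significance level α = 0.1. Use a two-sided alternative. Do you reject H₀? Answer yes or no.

reject H₀: no

SE = σ/√n = 7/√31 = 1.2572
z = (x̄−μ₀)/SE = (59.61−59)/1.2572 = 0.4852
p-value (two-sided) = 0.62754
At α=0.1: p ≥ α → fail to reject H₀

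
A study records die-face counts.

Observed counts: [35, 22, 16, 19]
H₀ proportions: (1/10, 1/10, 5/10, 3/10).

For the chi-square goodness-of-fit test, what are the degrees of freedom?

df = k − 1 = 4 − 1 = 3

degrees of freedom = 3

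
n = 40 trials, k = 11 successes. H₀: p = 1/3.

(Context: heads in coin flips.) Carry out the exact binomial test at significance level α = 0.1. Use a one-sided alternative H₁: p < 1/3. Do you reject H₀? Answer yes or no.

reject H₀: no

Exact binomial: n=40, k=11, p₀=1/3=0.3333
P(X≤11) from Σ C(n,i)·p₀^i·(1−p₀)^(n−i)
p-value (one-sided, H₁ less) = 0.27352
At α=0.1: p ≥ α → fail to reject H₀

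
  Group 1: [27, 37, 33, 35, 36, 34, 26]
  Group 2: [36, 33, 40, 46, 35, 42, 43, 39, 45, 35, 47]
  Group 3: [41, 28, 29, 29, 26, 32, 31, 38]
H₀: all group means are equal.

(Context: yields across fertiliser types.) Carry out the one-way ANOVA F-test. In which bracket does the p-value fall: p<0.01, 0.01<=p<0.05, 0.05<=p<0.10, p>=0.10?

p-value bracket: p<0.01

Group means [32.57, 40.09, 31.75], grand mean 35.500
SSB = Σnᵢ(x̄ᵢ−x̄)² = 404.377; SSW = ΣΣ(x−x̄ᵢ)² = 540.123
MSB = 404.377/2 = 202.1883; MSW = 540.123/23 = 23.4836
F = MSB/MSW = 8.6098
df = (2, 23)
p-value (upper-tail) = 0.00162
→ bracket: p<0.01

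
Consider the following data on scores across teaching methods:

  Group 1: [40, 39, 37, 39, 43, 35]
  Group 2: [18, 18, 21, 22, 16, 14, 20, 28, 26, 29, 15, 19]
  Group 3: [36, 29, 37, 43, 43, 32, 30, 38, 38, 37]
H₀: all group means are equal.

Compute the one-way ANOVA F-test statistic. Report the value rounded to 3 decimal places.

test statistic = 47.378

Group means [38.83, 20.50, 36.30], grand mean 30.071
SSB = Σnᵢ(x̄ᵢ−x̄)² = 1947.924; SSW = ΣΣ(x−x̄ᵢ)² = 513.933
MSB = 1947.924/2 = 973.9619; MSW = 513.933/25 = 20.5573
F = MSB/MSW = 47.3778
df = (2, 25)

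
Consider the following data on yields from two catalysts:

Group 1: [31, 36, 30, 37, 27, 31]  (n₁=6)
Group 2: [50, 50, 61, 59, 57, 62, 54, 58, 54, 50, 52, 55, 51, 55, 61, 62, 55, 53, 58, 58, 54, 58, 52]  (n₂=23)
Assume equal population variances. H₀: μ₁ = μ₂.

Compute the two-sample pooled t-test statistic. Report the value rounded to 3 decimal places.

x̄₁=32.000, s₁=3.795, n₁=6
x̄₂=55.609, s₂=3.893, n₂=23
s_p² = [5·3.795² + 22·3.893²]/27 = 15.0177
SE = √(s_p²·(1/6+1/23)) = 1.7765
t = (32.000−55.609)/1.7765 = -13.2896
df = 27

test statistic = -13.290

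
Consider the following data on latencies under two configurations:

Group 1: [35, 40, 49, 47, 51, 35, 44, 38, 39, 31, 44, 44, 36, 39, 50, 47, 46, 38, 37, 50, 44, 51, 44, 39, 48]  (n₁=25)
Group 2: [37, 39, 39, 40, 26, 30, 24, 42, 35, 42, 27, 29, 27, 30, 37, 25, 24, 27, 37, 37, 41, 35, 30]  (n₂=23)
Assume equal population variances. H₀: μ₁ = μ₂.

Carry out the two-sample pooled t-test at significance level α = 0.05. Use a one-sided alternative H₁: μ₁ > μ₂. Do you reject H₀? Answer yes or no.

x̄₁=42.640, s₁=5.751, n₁=25
x̄₂=33.043, s₂=6.197, n₂=23
s_p² = [24·5.751² + 22·6.197²]/46 = 35.6243
SE = √(s_p²·(1/25+1/23)) = 1.7245
t = (42.640−33.043)/1.7245 = 5.5649
df = 46
p-value (one-sided, H₁ greater) = 0.00000
At α=0.05: p < α → reject H₀

reject H₀: yes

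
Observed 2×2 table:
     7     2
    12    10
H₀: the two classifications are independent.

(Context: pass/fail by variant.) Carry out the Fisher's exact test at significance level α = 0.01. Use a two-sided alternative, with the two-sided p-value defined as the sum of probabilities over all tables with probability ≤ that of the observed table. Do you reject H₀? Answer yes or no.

reject H₀: no

Margins: r₁=9, r₂=22, c₁=19, c₂=12, n=31
p_obs = C(9,7)·C(22,12)/C(31,19); sum pmf over tables with pmf ≤ p_obs
p-value (two-sided) = 0.41841
At α=0.01: p ≥ α → fail to reject H₀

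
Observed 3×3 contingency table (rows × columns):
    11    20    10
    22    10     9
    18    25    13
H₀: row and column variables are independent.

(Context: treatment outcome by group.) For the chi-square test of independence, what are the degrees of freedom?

df = (r−1)(c−1) = (3−1)·(3−1) = 4

degrees of freedom = 4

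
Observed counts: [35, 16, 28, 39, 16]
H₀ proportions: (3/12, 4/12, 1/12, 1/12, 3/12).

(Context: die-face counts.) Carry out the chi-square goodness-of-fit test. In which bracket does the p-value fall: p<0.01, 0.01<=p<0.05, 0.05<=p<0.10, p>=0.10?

n = 134; E_i = n·p_i = [33.50, 44.67, 11.17, 11.17, 33.50]
χ² = (35−33.50)²/33.50 + (16−44.67)²/44.67 + (28−11.17)²/11.17 + (39−11.17)²/11.17 + (16−33.50)²/33.50 = 122.3582
df = 4
p-value (upper-tail) = 0.00000
→ bracket: p<0.01

p-value bracket: p<0.01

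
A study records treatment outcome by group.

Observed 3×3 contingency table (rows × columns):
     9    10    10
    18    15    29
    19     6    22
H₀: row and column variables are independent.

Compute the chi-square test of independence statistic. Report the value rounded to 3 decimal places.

test statistic = 5.799

Row totals [29, 62, 47], col totals [46, 31, 61], n=138
χ² = (9−9.67)²/9.67 + (10−6.51)²/6.51 + (10−12.82)²/12.82 + (18−20.67)²/20.67 + (15−13.93)²/13.93 + (29−27.41)²/27.41 + (19−15.67)²/15.67 + (6−10.56)²/10.56 + (22−20.78)²/20.78 = 5.7992
df = 4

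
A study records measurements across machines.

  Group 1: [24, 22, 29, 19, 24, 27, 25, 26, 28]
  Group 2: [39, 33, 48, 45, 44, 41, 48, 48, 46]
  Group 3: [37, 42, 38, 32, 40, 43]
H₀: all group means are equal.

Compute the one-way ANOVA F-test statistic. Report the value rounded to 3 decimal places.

Group means [24.89, 43.56, 38.67], grand mean 35.333
SSB = Σnᵢ(x̄ᵢ−x̄)² = 1656.889; SSW = ΣΣ(x−x̄ᵢ)² = 362.444
MSB = 1656.889/2 = 828.4444; MSW = 362.444/21 = 17.2593
F = MSB/MSW = 48.0000
df = (2, 21)

test statistic = 48.000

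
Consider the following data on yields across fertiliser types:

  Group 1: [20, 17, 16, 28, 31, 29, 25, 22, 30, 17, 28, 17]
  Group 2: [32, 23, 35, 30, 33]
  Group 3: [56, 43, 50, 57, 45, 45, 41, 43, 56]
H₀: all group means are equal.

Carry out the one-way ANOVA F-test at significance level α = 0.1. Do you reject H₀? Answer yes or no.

reject H₀: yes

Group means [23.33, 30.60, 48.44], grand mean 33.423
SSB = Σnᵢ(x̄ᵢ−x̄)² = 3292.257; SSW = ΣΣ(x−x̄ᵢ)² = 782.089
MSB = 3292.257/2 = 1646.1286; MSW = 782.089/23 = 34.0039
F = MSB/MSW = 48.4100
df = (2, 23)
p-value (upper-tail) = 0.00000
At α=0.1: p < α → reject H₀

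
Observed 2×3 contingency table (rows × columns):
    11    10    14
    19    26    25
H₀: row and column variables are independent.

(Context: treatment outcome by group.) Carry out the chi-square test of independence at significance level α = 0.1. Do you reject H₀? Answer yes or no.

Row totals [35, 70], col totals [30, 36, 39], n=105
χ² = (11−10.00)²/10.00 + (10−12.00)²/12.00 + (14−13.00)²/13.00 + (19−20.00)²/20.00 + (26−24.00)²/24.00 + (25−26.00)²/26.00 = 0.7654
df = 2
p-value (upper-tail) = 0.68202
At α=0.1: p ≥ α → fail to reject H₀

reject H₀: no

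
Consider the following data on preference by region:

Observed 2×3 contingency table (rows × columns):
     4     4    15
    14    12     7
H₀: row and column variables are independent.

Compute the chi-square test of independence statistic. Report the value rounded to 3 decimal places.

Row totals [23, 33], col totals [18, 16, 22], n=56
χ² = (4−7.39)²/7.39 + (4−6.57)²/6.57 + (15−9.04)²/9.04 + (14−10.61)²/10.61 + (12−9.43)²/9.43 + (7−12.96)²/12.96 = 11.0307
df = 2

test statistic = 11.031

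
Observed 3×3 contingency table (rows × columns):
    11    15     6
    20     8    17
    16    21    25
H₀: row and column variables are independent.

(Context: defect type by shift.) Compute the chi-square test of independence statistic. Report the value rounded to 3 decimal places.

test statistic = 10.906

Row totals [32, 45, 62], col totals [47, 44, 48], n=139
χ² = (11−10.82)²/10.82 + (15−10.13)²/10.13 + (6−11.05)²/11.05 + (20−15.22)²/15.22 + (8−14.24)²/14.24 + (17−15.54)²/15.54 + (16−20.96)²/20.96 + (21−19.63)²/19.63 + (25−21.41)²/21.41 = 10.9056
df = 4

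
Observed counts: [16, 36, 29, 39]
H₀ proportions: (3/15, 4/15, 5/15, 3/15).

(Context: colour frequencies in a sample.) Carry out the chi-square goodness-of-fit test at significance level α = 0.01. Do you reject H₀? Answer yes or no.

n = 120; E_i = n·p_i = [24.00, 32.00, 40.00, 24.00]
χ² = (16−24.00)²/24.00 + (36−32.00)²/32.00 + (29−40.00)²/40.00 + (39−24.00)²/24.00 = 15.5667
df = 3
p-value (upper-tail) = 0.00139
At α=0.01: p < α → reject H₀

reject H₀: yes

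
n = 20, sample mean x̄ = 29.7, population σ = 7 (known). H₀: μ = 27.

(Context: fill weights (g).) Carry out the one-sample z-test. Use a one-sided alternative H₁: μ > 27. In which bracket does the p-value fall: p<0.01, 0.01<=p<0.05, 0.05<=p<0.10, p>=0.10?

SE = σ/√n = 7/√20 = 1.5652
z = (x̄−μ₀)/SE = (29.7−27)/1.5652 = 1.7250
p-value (one-sided, H₁ greater) = 0.04227
→ bracket: 0.01<=p<0.05

p-value bracket: 0.01<=p<0.05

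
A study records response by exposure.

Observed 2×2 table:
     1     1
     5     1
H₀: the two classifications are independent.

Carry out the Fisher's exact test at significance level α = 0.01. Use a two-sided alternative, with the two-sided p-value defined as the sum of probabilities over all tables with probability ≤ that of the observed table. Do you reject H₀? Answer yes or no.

Margins: r₁=2, r₂=6, c₁=6, c₂=2, n=8
p_obs = C(2,1)·C(6,5)/C(8,6); sum pmf over tables with pmf ≤ p_obs
p-value (two-sided) = 0.46429
At α=0.01: p ≥ α → fail to reject H₀

reject H₀: no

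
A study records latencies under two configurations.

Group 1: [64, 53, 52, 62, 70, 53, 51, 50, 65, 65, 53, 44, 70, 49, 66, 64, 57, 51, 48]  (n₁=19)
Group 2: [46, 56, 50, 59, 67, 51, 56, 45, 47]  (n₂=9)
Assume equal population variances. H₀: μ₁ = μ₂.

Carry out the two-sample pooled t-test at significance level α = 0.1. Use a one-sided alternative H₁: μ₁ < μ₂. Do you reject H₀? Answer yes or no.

x̄₁=57.211, s₁=8.087, n₁=19
x̄₂=53.000, s₂=7.176, n₂=9
s_p² = [18·8.087² + 8·7.176²]/26 = 61.1215
SE = √(s_p²·(1/19+1/9)) = 3.1636
t = (57.211−53.000)/3.1636 = 1.3309
df = 26
p-value (one-sided, H₁ less) = 0.90262
At α=0.1: p ≥ α → fail to reject H₀

reject H₀: no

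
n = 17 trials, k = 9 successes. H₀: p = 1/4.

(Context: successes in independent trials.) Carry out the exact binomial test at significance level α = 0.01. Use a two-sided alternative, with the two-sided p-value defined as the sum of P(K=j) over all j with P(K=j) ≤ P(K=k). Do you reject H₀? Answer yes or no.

Exact binomial: n=17, k=9, p₀=1/4=0.2500
P(X=j) = C(n,j)·p₀^j·(1−p₀)^(n−j); p = Σ P(X=j) over j with P(X=j) ≤ P(X=9)
p-value (two-sided) = 0.01990
At α=0.01: p ≥ α → fail to reject H₀

reject H₀: no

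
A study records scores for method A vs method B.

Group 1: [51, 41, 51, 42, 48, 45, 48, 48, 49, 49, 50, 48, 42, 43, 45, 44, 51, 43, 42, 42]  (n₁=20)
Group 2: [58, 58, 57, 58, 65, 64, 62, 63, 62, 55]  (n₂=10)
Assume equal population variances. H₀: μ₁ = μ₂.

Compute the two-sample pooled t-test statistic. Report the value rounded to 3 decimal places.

x̄₁=46.100, s₁=3.538, n₁=20
x̄₂=60.200, s₂=3.393, n₂=10
s_p² = [19·3.538² + 9·3.393²]/28 = 12.1929
SE = √(s_p²·(1/20+1/10)) = 1.3524
t = (46.100−60.200)/1.3524 = -10.4261
df = 28

test statistic = -10.426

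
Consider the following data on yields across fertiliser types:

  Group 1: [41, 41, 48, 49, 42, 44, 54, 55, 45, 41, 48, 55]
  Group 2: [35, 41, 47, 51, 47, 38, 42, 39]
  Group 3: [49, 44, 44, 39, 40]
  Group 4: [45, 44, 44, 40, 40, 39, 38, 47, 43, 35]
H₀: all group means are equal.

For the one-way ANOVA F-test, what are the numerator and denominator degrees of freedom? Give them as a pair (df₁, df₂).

degrees of freedom = [3, 31]

k = 4 groups, N = 35 total
df = (k−1, N−k) = (4−1, 35−4) = (3, 31)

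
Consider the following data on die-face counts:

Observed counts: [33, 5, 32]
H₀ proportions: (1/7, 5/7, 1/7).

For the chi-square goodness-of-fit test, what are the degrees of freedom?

df = k − 1 = 3 − 1 = 2

degrees of freedom = 2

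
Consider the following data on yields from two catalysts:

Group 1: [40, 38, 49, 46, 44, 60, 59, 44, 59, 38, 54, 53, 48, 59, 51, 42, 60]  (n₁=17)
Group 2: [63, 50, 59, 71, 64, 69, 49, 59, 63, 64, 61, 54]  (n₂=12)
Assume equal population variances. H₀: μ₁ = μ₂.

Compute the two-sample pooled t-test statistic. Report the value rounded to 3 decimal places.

x̄₁=49.647, s₁=7.953, n₁=17
x̄₂=60.500, s₂=6.802, n₂=12
s_p² = [16·7.953² + 11·6.802²]/27 = 56.3290
SE = √(s_p²·(1/17+1/12)) = 2.8298
t = (49.647−60.500)/2.8298 = -3.8353
df = 27

test statistic = -3.835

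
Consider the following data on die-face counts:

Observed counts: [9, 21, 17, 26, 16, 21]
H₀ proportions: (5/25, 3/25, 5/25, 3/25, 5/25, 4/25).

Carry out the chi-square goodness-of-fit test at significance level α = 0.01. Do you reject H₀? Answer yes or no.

reject H₀: yes

n = 110; E_i = n·p_i = [22.00, 13.20, 22.00, 13.20, 22.00, 17.60]
χ² = (9−22.00)²/22.00 + (21−13.20)²/13.20 + (17−22.00)²/22.00 + (26−13.20)²/13.20 + (16−22.00)²/22.00 + (21−17.60)²/17.60 = 28.1326
df = 5
p-value (upper-tail) = 0.00003
At α=0.01: p < α → reject H₀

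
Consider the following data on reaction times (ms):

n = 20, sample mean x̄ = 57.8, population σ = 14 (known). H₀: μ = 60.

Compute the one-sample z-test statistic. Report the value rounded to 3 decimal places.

test statistic = -0.703

SE = σ/√n = 14/√20 = 3.1305
z = (x̄−μ₀)/SE = (57.8−60)/3.1305 = -0.7028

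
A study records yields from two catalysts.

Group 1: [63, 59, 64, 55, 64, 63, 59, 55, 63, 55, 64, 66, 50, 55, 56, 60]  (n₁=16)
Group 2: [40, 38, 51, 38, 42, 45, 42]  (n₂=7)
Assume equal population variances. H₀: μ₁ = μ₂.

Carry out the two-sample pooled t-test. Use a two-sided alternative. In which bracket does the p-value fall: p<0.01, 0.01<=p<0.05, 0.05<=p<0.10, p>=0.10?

x̄₁=59.438, s₁=4.647, n₁=16
x̄₂=42.286, s₂=4.572, n₂=7
s_p² = [15·4.647² + 6·4.572²]/21 = 21.3984
SE = √(s_p²·(1/16+1/7)) = 2.0963
t = (59.438−42.286)/2.0963 = 8.1821
df = 21
p-value (two-sided) = 0.00000
→ bracket: p<0.01

p-value bracket: p<0.01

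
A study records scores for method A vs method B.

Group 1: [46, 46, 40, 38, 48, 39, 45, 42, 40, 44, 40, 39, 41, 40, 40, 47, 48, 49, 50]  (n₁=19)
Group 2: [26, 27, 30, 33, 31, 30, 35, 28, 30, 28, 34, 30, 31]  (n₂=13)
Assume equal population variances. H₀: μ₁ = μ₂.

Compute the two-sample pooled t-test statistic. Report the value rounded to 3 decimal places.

test statistic = 10.395

x̄₁=43.263, s₁=3.942, n₁=19
x̄₂=30.231, s₂=2.651, n₂=13
s_p² = [18·3.942² + 12·2.651²]/30 = 12.1331
SE = √(s_p²·(1/19+1/13)) = 1.2538
t = (43.263−30.231)/1.2538 = 10.3947
df = 30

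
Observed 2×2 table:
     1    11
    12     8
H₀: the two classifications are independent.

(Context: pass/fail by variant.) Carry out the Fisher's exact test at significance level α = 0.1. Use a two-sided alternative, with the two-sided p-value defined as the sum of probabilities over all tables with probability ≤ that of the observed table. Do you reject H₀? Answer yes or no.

Margins: r₁=12, r₂=20, c₁=13, c₂=19, n=32
p_obs = C(12,1)·C(20,12)/C(32,13); sum pmf over tables with pmf ≤ p_obs
p-value (two-sided) = 0.00787
At α=0.1: p < α → reject H₀

reject H₀: yes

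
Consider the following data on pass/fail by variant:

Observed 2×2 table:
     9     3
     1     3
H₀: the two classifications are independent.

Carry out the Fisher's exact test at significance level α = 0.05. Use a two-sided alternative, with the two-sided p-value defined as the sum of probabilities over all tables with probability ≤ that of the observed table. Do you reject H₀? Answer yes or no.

Margins: r₁=12, r₂=4, c₁=10, c₂=6, n=16
p_obs = C(12,9)·C(4,1)/C(16,10); sum pmf over tables with pmf ≤ p_obs
p-value (two-sided) = 0.11813
At α=0.05: p ≥ α → fail to reject H₀

reject H₀: no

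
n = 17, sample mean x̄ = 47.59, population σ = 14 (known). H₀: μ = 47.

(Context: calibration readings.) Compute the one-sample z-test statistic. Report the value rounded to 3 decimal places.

test statistic = 0.174

SE = σ/√n = 14/√17 = 3.3955
z = (x̄−μ₀)/SE = (47.59−47)/3.3955 = 0.1738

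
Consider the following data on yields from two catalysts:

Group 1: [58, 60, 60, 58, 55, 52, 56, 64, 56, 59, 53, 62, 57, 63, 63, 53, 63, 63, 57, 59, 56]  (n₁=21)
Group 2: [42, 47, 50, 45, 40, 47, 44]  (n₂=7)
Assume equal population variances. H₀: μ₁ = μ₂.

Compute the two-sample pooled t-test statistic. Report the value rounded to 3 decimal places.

test statistic = 8.570

x̄₁=58.429, s₁=3.655, n₁=21
x̄₂=45.000, s₂=3.367, n₂=7
s_p² = [20·3.655² + 6·3.367²]/26 = 12.8901
SE = √(s_p²·(1/21+1/7)) = 1.5669
t = (58.429−45.000)/1.5669 = 8.5700
df = 26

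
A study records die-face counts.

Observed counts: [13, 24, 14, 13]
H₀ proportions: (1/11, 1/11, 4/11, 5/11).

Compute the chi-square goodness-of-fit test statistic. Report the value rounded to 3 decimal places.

test statistic = 78.278

n = 64; E_i = n·p_i = [5.82, 5.82, 23.27, 29.09]
χ² = (13−5.82)²/5.82 + (24−5.82)²/5.82 + (14−23.27)²/23.27 + (13−29.09)²/29.09 = 78.2781
df = 3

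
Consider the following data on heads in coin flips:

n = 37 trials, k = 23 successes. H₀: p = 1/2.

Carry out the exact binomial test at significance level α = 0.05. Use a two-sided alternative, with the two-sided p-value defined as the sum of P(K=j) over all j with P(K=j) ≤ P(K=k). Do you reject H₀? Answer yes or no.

reject H₀: no

Exact binomial: n=37, k=23, p₀=1/2=0.5000
P(X=j) = C(n,j)·p₀^j·(1−p₀)^(n−j); p = Σ P(X=j) over j with P(X=j) ≤ P(X=23)
p-value (two-sided) = 0.18774
At α=0.05: p ≥ α → fail to reject H₀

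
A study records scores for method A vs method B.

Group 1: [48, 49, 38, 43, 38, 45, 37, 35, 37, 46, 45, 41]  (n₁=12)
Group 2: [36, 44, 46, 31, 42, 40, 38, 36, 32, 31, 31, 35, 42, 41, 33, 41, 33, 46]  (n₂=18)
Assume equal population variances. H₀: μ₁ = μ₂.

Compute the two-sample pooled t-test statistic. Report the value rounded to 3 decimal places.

test statistic = 2.208

x̄₁=41.833, s₁=4.783, n₁=12
x̄₂=37.667, s₂=5.236, n₂=18
s_p² = [11·4.783² + 17·5.236²]/28 = 25.6310
SE = √(s_p²·(1/12+1/18)) = 1.8868
t = (41.833−37.667)/1.8868 = 2.2084
df = 28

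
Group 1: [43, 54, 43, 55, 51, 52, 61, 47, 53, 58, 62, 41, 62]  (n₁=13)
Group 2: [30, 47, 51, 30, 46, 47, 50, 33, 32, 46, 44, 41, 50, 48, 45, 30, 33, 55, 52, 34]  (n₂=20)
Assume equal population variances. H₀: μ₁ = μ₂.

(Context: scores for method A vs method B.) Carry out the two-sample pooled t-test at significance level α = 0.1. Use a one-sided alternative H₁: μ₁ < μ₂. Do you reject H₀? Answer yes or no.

reject H₀: no

x̄₁=52.462, s₁=7.287, n₁=13
x̄₂=42.200, s₂=8.483, n₂=20
s_p² = [12·7.287² + 19·8.483²]/31 = 64.6591
SE = √(s_p²·(1/13+1/20)) = 2.8647
t = (52.462−42.200)/2.8647 = 3.5820
df = 31
p-value (one-sided, H₁ less) = 0.99943
At α=0.1: p ≥ α → fail to reject H₀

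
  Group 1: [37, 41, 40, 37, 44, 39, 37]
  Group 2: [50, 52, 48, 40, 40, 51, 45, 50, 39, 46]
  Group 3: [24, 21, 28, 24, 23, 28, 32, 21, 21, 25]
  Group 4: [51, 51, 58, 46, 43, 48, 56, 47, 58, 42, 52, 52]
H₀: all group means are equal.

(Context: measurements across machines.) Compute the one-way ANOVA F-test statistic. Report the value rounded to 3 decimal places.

Group means [39.29, 46.10, 24.70, 50.33], grand mean 40.692
SSB = Σnᵢ(x̄ᵢ−x̄)² = 3979.212; SSW = ΣΣ(x−x̄ᵢ)² = 695.095
MSB = 3979.212/3 = 1326.4042; MSW = 695.095/35 = 19.8599
F = MSB/MSW = 66.7882
df = (3, 35)

test statistic = 66.788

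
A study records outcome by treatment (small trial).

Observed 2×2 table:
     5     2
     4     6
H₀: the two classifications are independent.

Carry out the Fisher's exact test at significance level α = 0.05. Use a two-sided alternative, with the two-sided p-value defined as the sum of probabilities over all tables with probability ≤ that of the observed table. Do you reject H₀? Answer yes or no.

reject H₀: no

Margins: r₁=7, r₂=10, c₁=9, c₂=8, n=17
p_obs = C(7,5)·C(10,4)/C(17,9); sum pmf over tables with pmf ≤ p_obs
p-value (two-sided) = 0.33484
At α=0.05: p ≥ α → fail to reject H₀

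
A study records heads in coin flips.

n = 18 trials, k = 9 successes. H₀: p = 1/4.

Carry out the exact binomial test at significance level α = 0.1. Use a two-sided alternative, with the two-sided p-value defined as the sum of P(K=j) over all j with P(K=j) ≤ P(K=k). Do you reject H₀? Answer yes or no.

Exact binomial: n=18, k=9, p₀=1/4=0.2500
P(X=j) = C(n,j)·p₀^j·(1−p₀)^(n−j); p = Σ P(X=j) over j with P(X=j) ≤ P(X=9)
p-value (two-sided) = 0.02499
At α=0.1: p < α → reject H₀

reject H₀: yes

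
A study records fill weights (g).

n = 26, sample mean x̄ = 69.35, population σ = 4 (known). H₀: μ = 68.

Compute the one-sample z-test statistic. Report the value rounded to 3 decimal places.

test statistic = 1.721

SE = σ/√n = 4/√26 = 0.7845
z = (x̄−μ₀)/SE = (69.35−68)/0.7845 = 1.7209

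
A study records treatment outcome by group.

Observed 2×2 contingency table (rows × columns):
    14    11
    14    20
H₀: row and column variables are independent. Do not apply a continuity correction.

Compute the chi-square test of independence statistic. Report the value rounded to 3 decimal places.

Row totals [25, 34], col totals [28, 31], n=59
χ² = (14−11.86)²/11.86 + (11−13.14)²/13.14 + (14−16.14)²/16.14 + (20−17.86)²/17.86 = 1.2696
df = 1

test statistic = 1.270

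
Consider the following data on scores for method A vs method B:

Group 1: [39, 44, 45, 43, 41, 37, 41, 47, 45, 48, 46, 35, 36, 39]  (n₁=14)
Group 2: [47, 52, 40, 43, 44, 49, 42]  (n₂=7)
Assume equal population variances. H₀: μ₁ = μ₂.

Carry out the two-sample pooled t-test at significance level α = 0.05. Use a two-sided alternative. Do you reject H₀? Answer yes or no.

reject H₀: no

x̄₁=41.857, s₁=4.204, n₁=14
x̄₂=45.286, s₂=4.231, n₂=7
s_p² = [13·4.204² + 6·4.231²]/19 = 17.7444
SE = √(s_p²·(1/14+1/7)) = 1.9500
t = (41.857−45.286)/1.9500 = -1.7583
df = 19
p-value (two-sided) = 0.09480
At α=0.05: p ≥ α → fail to reject H₀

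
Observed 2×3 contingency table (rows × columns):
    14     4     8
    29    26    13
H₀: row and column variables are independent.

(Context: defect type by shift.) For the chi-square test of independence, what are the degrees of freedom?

df = (r−1)(c−1) = (2−1)·(3−1) = 2

degrees of freedom = 2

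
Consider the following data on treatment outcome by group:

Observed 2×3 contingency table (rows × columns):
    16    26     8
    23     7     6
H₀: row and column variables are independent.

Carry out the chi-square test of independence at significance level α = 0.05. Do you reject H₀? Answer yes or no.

reject H₀: yes

Row totals [50, 36], col totals [39, 33, 14], n=86
χ² = (16−22.67)²/22.67 + (26−19.19)²/19.19 + (8−8.14)²/8.14 + (23−16.33)²/16.33 + (7−13.81)²/13.81 + (6−5.86)²/5.86 = 10.4802
df = 2
p-value (upper-tail) = 0.00530
At α=0.05: p < α → reject H₀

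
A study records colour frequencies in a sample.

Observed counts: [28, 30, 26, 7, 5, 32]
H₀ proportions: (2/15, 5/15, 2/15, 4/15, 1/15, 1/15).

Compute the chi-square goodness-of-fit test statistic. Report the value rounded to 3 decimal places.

n = 128; E_i = n·p_i = [17.07, 42.67, 17.07, 34.13, 8.53, 8.53]
χ² = (28−17.07)²/17.07 + (30−42.67)²/42.67 + (26−17.07)²/17.07 + (7−34.13)²/34.13 + (5−8.53)²/8.53 + (32−8.53)²/8.53 = 103.0059
df = 5

test statistic = 103.006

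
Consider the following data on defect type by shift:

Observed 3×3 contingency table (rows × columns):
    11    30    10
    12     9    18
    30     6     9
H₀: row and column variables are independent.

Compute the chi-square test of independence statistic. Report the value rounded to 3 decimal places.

Row totals [51, 39, 45], col totals [53, 45, 37], n=135
χ² = (11−20.02)²/20.02 + (30−17.00)²/17.00 + (10−13.98)²/13.98 + (12−15.31)²/15.31 + (9−13.00)²/13.00 + (18−10.69)²/10.69 + (30−17.67)²/17.67 + (6−15.00)²/15.00 + (9−12.33)²/12.33 = 36.9972
df = 4

test statistic = 36.997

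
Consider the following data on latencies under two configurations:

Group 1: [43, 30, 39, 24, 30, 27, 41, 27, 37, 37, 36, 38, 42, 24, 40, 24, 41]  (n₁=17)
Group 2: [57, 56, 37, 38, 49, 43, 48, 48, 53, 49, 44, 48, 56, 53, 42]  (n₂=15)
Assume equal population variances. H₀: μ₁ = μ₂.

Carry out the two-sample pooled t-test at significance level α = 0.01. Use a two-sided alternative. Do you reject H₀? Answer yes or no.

reject H₀: yes

x̄₁=34.118, s₁=6.945, n₁=17
x̄₂=48.067, s₂=6.319, n₂=15
s_p² = [16·6.945² + 14·6.319²]/30 = 44.3566
SE = √(s_p²·(1/17+1/15)) = 2.3593
t = (34.118−48.067)/2.3593 = -5.9123
df = 30
p-value (two-sided) = 0.00000
At α=0.01: p < α → reject H₀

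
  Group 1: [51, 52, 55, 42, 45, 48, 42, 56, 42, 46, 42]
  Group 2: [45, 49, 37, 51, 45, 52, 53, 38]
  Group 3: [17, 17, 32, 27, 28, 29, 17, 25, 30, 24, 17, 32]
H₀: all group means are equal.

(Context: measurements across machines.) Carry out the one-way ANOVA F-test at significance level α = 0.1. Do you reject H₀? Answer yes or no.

reject H₀: yes

Group means [47.36, 46.25, 24.58], grand mean 38.258
SSB = Σnᵢ(x̄ᵢ−x̄)² = 3666.973; SSW = ΣΣ(x−x̄ᵢ)² = 962.962
MSB = 3666.973/2 = 1833.4867; MSW = 962.962/28 = 34.3915
F = MSB/MSW = 53.3122
df = (2, 28)
p-value (upper-tail) = 0.00000
At α=0.1: p < α → reject H₀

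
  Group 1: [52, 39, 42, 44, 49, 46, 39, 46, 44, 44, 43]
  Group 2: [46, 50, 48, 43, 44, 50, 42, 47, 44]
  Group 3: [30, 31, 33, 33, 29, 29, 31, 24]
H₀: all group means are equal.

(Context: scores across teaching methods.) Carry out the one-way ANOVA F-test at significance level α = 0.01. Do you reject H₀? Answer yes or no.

Group means [44.36, 46.00, 30.00], grand mean 40.786
SSB = Σnᵢ(x̄ᵢ−x̄)² = 1316.169; SSW = ΣΣ(x−x̄ᵢ)² = 278.545
MSB = 1316.169/2 = 658.0844; MSW = 278.545/25 = 11.1418
F = MSB/MSW = 59.0644
df = (2, 25)
p-value (upper-tail) = 0.00000
At α=0.01: p < α → reject H₀

reject H₀: yes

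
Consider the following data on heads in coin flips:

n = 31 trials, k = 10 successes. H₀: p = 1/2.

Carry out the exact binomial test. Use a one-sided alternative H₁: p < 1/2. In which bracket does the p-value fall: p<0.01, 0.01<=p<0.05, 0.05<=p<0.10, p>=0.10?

Exact binomial: n=31, k=10, p₀=1/2=0.5000
P(X≤10) from Σ C(n,i)·p₀^i·(1−p₀)^(n−i)
p-value (one-sided, H₁ less) = 0.03538
→ bracket: 0.01<=p<0.05

p-value bracket: 0.01<=p<0.05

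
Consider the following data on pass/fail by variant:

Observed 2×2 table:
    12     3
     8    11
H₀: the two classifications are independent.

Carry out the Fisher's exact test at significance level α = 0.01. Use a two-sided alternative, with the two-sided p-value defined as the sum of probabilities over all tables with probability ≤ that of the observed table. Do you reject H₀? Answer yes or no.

reject H₀: no

Margins: r₁=15, r₂=19, c₁=20, c₂=14, n=34
p_obs = C(15,12)·C(19,8)/C(34,20); sum pmf over tables with pmf ≤ p_obs
p-value (two-sided) = 0.03818
At α=0.01: p ≥ α → fail to reject H₀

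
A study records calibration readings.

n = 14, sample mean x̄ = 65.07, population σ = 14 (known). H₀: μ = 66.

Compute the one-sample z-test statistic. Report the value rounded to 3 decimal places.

SE = σ/√n = 14/√14 = 3.7417
z = (x̄−μ₀)/SE = (65.07−66)/3.7417 = -0.2486

test statistic = -0.249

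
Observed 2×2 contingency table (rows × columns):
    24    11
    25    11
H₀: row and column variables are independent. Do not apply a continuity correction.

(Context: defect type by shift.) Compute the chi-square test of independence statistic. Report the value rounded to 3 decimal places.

test statistic = 0.006

Row totals [35, 36], col totals [49, 22], n=71
χ² = (24−24.15)²/24.15 + (11−10.85)²/10.85 + (25−24.85)²/24.85 + (11−11.15)²/11.15 = 0.0063
df = 1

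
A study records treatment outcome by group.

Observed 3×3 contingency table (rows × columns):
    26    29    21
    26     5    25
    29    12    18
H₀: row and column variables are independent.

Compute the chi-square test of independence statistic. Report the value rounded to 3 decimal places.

test statistic = 16.999

Row totals [76, 56, 59], col totals [81, 46, 64], n=191
χ² = (26−32.23)²/32.23 + (29−18.30)²/18.30 + (21−25.47)²/25.47 + (26−23.75)²/23.75 + (5−13.49)²/13.49 + (25−18.76)²/18.76 + (29−25.02)²/25.02 + (12−14.21)²/14.21 + (18−19.77)²/19.77 = 16.9992
df = 4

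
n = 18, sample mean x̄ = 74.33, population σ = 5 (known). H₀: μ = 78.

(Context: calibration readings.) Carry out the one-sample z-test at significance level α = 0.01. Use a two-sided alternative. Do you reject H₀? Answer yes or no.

SE = σ/√n = 5/√18 = 1.1785
z = (x̄−μ₀)/SE = (74.33−78)/1.1785 = -3.1141
p-value (two-sided) = 0.00185
At α=0.01: p < α → reject H₀

reject H₀: yes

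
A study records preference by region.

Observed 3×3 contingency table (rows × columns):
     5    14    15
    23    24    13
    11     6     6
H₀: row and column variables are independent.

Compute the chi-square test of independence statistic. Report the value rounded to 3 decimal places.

Row totals [34, 60, 23], col totals [39, 44, 34], n=117
χ² = (5−11.33)²/11.33 + (14−12.79)²/12.79 + (15−9.88)²/9.88 + (23−20.00)²/20.00 + (24−22.56)²/22.56 + (13−17.44)²/17.44 + (11−7.67)²/7.67 + (6−8.65)²/8.65 + (6−6.68)²/6.68 = 10.3080
df = 4

test statistic = 10.308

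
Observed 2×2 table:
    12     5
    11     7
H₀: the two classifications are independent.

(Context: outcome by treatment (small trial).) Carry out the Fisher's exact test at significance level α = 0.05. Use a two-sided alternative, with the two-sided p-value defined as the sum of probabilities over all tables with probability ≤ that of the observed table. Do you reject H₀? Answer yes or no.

Margins: r₁=17, r₂=18, c₁=23, c₂=12, n=35
p_obs = C(17,12)·C(18,11)/C(35,23); sum pmf over tables with pmf ≤ p_obs
p-value (two-sided) = 0.72467
At α=0.05: p ≥ α → fail to reject H₀

reject H₀: no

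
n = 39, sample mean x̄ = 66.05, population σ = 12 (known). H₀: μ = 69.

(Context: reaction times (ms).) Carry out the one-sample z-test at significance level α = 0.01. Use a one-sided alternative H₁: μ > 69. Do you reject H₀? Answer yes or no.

reject H₀: no

SE = σ/√n = 12/√39 = 1.9215
z = (x̄−μ₀)/SE = (66.05−69)/1.9215 = -1.5352
p-value (one-sided, H₁ greater) = 0.93764
At α=0.01: p ≥ α → fail to reject H₀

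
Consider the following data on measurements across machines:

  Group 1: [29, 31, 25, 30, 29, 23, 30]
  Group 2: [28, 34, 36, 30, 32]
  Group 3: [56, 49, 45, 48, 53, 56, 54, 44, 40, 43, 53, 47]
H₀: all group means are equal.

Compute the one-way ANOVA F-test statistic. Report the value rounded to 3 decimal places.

test statistic = 57.930

Group means [28.14, 32.00, 49.00], grand mean 39.375
SSB = Σnᵢ(x̄ᵢ−x̄)² = 2266.768; SSW = ΣΣ(x−x̄ᵢ)² = 410.857
MSB = 2266.768/2 = 1133.3839; MSW = 410.857/21 = 19.5646
F = MSB/MSW = 57.9303
df = (2, 21)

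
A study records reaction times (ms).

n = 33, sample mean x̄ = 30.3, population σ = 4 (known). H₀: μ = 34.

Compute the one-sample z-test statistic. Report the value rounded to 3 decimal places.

test statistic = -5.314

SE = σ/√n = 4/√33 = 0.6963
z = (x̄−μ₀)/SE = (30.3−34)/0.6963 = -5.3137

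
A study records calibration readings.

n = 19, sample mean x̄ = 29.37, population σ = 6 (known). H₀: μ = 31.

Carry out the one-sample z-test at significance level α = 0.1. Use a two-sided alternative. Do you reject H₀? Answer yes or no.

SE = σ/√n = 6/√19 = 1.3765
z = (x̄−μ₀)/SE = (29.37−31)/1.3765 = -1.1842
p-value (two-sided) = 0.23635
At α=0.1: p ≥ α → fail to reject H₀

reject H₀: no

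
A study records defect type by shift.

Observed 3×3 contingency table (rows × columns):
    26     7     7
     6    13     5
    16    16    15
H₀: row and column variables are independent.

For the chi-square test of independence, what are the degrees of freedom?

degrees of freedom = 4

df = (r−1)(c−1) = (3−1)·(3−1) = 4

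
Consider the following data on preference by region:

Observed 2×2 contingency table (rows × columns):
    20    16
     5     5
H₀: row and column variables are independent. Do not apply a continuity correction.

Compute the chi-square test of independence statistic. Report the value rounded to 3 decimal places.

test statistic = 0.097

Row totals [36, 10], col totals [25, 21], n=46
χ² = (20−19.57)²/19.57 + (16−16.43)²/16.43 + (5−5.43)²/5.43 + (5−4.57)²/4.57 = 0.0974
df = 1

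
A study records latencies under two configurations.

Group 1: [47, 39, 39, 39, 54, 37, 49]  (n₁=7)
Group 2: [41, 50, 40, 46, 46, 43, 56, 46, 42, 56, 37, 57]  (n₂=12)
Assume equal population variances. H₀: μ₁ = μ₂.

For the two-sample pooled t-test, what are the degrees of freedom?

degrees of freedom = 17

df = n₁ + n₂ − 2 = 7 + 12 − 2 = 17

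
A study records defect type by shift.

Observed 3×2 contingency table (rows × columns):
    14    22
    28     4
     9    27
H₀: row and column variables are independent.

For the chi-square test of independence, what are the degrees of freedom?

df = (r−1)(c−1) = (3−1)·(2−1) = 2

degrees of freedom = 2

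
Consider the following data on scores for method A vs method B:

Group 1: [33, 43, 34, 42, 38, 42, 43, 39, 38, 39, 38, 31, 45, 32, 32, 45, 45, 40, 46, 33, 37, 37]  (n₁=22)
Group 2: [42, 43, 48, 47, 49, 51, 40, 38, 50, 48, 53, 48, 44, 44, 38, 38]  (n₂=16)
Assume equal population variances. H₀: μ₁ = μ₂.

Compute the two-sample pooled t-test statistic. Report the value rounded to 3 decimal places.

x̄₁=38.727, s₁=4.763, n₁=22
x̄₂=45.062, s₂=4.892, n₂=16
s_p² = [21·4.763² + 15·4.892²]/36 = 23.2028
SE = √(s_p²·(1/22+1/16)) = 1.5827
t = (38.727−45.062)/1.5827 = -4.0029
df = 36

test statistic = -4.003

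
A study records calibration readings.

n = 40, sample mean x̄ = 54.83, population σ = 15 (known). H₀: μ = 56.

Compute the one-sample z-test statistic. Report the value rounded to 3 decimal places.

SE = σ/√n = 15/√40 = 2.3717
z = (x̄−μ₀)/SE = (54.83−56)/2.3717 = -0.4933

test statistic = -0.493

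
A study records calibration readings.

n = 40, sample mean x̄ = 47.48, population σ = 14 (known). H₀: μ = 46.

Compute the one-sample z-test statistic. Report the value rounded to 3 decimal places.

SE = σ/√n = 14/√40 = 2.2136
z = (x̄−μ₀)/SE = (47.48−46)/2.2136 = 0.6686

test statistic = 0.669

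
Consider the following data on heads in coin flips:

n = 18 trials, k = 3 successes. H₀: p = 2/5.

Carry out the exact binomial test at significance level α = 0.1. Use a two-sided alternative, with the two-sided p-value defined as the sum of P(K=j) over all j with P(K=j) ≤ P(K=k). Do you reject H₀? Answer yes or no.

Exact binomial: n=18, k=3, p₀=2/5=0.4000
P(X=j) = C(n,j)·p₀^j·(1−p₀)^(n−j); p = Σ P(X=j) over j with P(X=j) ≤ P(X=3)
p-value (two-sided) = 0.05306
At α=0.1: p < α → reject H₀

reject H₀: yes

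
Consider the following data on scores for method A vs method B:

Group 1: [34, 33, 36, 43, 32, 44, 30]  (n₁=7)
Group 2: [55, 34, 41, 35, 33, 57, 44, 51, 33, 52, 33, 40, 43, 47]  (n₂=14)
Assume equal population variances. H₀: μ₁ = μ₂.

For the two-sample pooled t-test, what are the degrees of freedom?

degrees of freedom = 19

df = n₁ + n₂ − 2 = 7 + 14 − 2 = 19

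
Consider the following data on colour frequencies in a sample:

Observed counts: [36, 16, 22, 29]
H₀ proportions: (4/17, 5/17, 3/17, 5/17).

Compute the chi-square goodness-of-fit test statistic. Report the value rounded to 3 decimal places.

test statistic = 13.315

n = 103; E_i = n·p_i = [24.24, 30.29, 18.18, 30.29]
χ² = (36−24.24)²/24.24 + (16−30.29)²/30.29 + (22−18.18)²/18.18 + (29−30.29)²/30.29 = 13.3152
df = 3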